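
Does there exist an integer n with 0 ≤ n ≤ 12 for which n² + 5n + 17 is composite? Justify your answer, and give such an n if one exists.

n = 8

At n = 8: 8² + 5·8 + 17 = 121 = 11·11, which is composite.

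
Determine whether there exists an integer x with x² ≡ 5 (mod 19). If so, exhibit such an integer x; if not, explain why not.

x = 10

x = 10 works: 10² = 100, and 100 − 5 = 95 = 5·19.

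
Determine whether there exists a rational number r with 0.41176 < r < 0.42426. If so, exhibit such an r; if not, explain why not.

r = 5/12

Multiplying by 12: 12·0.41176 = 4.94112 and 12·0.42426 = 5.09112, so the integer 5 lies strictly between them.
Dividing back, 0.41176 < 5/12 < 0.42426, and 5/12 is rational.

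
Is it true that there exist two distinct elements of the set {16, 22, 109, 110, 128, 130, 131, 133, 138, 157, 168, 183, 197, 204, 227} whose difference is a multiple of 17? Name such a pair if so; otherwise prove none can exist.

Residues mod 17: 16↦16, 22↦5, 109↦7, 110↦8, 128↦9, 130↦11, 131↦12, 133↦14, 138↦2, 157↦4, 168↦15, 183↦13, 197↦10, 204↦0, 227↦6.
No residue repeats among the 15 elements, so no pair has difference ≡ 0 (mod 17).

No such pair exists.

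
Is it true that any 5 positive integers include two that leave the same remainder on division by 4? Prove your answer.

Partition the integers by their residue mod 4; there are 4 classes.
Placing 5 integers into 4 classes, some class receives at least two — say a and b.
So a and b have equal remainders mod 4, which is exactly what was to be shown.

True.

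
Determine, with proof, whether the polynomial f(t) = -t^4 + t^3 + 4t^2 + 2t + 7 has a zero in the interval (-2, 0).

f(-2) = -5 and f(0) = 7, which have opposite signs.
As a polynomial, f is continuous on every closed interval.
By the Intermediate Value Theorem, f takes the value 0 somewhere in the open interval.

Yes, f has a root in the interval.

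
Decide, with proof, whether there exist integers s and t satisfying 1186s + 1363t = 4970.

s = 1050, t = -910

Since gcd(1186, 1363) = 1, every integer is an integer combination of 1186 and 1363.
Dividing repeatedly: 1363 = 1·1186 + 177, 1186 = 6·177 + 124, 177 = 1·124 + 53, 124 = 2·53 + 18, 53 = 2·18 + 17, 18 = 1·17 + 1, 17 = 17·1 + 0.
Back-substituting, 1 = 18 − 1·17 = 18 − (53 − 2·18) = −53 + 3·18 = −53 + 3·(124 − 2·53) = 3·124 − 7·53 = 3·124 − 7·(177 − 1·124) = −7·177 + 10·124 = −7·177 + 10·(1186 − 6·177) = 10·1186 − 67·177 = 10·1186 − 67·(1363 − 1·1186) = −67·1363 + 77·1186; that is, 1186·77 + 1363·(-67) = 1.
Multiplying through by 4970: s = 77·4970 = 382690, t = (-67)·4970 = -332990 is a solution.
The general solution is s = 382690 + 1363k, t = -332990 − 1186k; taking k = -280 gives the smaller pair s = 1050, t = -910.
Indeed 1186·1050 + 1363·(-910) = 1245300 − 1240330 = 4970.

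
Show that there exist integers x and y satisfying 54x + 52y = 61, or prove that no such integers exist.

No such integers exist.

Both 54 and 52 are divisible by gcd(54, 52) = 2, hence so is any combination 54x + 52y.
But 61 is not a multiple of 2 (it leaves remainder 1).
Hence no integers x, y satisfy the equation.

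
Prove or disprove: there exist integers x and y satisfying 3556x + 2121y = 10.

No such integers exist.

Both 3556 and 2121 are divisible by gcd(3556, 2121) = 7, hence so is any combination 3556x + 2121y.
But 10 is not a multiple of 7 (it leaves remainder 3).
Hence no integers x, y satisfy the equation.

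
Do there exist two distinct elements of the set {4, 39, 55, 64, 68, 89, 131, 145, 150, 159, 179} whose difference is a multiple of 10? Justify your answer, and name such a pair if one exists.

4 mod 10 = 4 and 64 mod 10 = 4, so 64 − 4 = 60 = 6·10.

4 and 64 are such a pair.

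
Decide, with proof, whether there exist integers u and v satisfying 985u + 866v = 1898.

u = 96, v = -107

Since gcd(985, 866) = 1, every integer is an integer combination of 985 and 866.
Euclidean algorithm: 985 = 1·866 + 119, 866 = 7·119 + 33, 119 = 3·33 + 20, 33 = 1·20 + 13, 20 = 1·13 + 7, 13 = 1·7 + 6, 7 = 1·6 + 1, 6 = 6·1 + 0.
Unwinding: 1 = 7 − 1·6 = 7 − (13 − 1·7) = −13 + 2·7 = −13 + 2·(20 − 1·13) = 2·20 − 3·13 = 2·20 − 3·(33 − 1·20) = −3·33 + 5·20 = −3·33 + 5·(119 − 3·33) = 5·119 − 18·33 = 5·119 − 18·(866 − 7·119) = −18·866 + 131·119 = −18·866 + 131·(985 − 1·866) = 131·985 − 149·866, i.e. 985·131 + 866·(-149) = 1.
Multiplying through by 1898: u = 131·1898 = 248638, v = (-149)·1898 = -282802 is a solution.
Subtracting 287·866 from u and adding 287·985 to v gives the tidier solution (96, -107).
Indeed 985·96 + 866·(-107) = 94560 − 92662 = 1898.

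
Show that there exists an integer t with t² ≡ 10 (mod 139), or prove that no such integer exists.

Apply Euler's criterion with the prime 139: 10 is a quadratic residue iff 10^69 ≡ 1 (mod 139), and a non-residue iff it is ≡ −1.
Squaring successively (mod 139): 10^2 = 100 ≡ 100; 10^4 ≡ 100² = 10000 ≡ 131; 10^8 ≡ 131² = 17161 ≡ 64; 10^16 ≡ 64² = 4096 ≡ 65; 10^32 ≡ 65² = 4225 ≡ 55; 10^64 ≡ 55² = 3025 ≡ 106.
Since 69 = 64 + 4 + 1, 10^69 ≡ 106 · 131 · 10; multiplying out mod 139: 106·131 = 13886 ≡ 125, then 125·10 = 1250 ≡ 138. Thus 10^69 ≡ 138 ≡ −1 (mod 139).
The value −1 means 10 is a non-residue modulo 139, so t² ≡ 10 (mod 139) is impossible.

There is no such integer.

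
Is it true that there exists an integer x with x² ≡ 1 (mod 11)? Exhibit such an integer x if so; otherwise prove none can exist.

x = 10

x = 10 works: 10² = 100, and 100 − 1 = 99 = 9·11.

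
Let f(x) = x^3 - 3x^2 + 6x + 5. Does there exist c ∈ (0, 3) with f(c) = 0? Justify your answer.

Evaluate at the endpoints: f(0) = 5, f(3) = 23 — same sign (positive).
The derivative f'(x) = 3x^2 - 6x + 6 is a quadratic with discriminant (-6)² − 4·3·6 = -36 < 0; it never vanishes, so it is always positive (sign of the leading coefficient).
Hence f is strictly increasing on ℝ, and in particular on [0, 3]. A strictly monotone function with same-sign endpoint values stays positive on the whole interval, so f has no zero in (0, 3).

No.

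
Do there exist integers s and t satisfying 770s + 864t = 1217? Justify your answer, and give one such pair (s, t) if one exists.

There are no such integers.

gcd(770, 864) = 2, so every integer of the form 770s + 864t is a multiple of 2.
But 1217 = 2·608 + 1, so 2 ∤ 1217.
Hence no integers s, t satisfy the equation.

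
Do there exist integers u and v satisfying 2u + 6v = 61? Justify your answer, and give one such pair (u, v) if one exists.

No, no such integers exist.

Both 2 and 6 are divisible by gcd(2, 6) = 2, hence so is any combination 2u + 6v.
But 61 is not a multiple of 2 (it leaves remainder 1).
Hence no integers u, v satisfy the equation.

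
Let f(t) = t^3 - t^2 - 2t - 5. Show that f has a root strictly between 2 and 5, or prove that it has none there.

Such a root exists.

f(2) = -5 and f(5) = 85, which have opposite signs.
f is continuous everywhere (it is a polynomial), in particular on [2, 5].
By the Intermediate Value Theorem, f takes the value 0 somewhere in the open interval.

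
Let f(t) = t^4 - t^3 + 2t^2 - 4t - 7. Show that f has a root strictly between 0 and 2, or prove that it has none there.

Such a root exists.

f(0) = -7 and f(2) = 1, which have opposite signs.
f is continuous everywhere (it is a polynomial), in particular on [0, 2].
By the Intermediate Value Theorem f must vanish at some point of (0, 2).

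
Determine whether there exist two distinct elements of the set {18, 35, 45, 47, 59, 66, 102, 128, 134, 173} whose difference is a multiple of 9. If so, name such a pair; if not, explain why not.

Reduce each element mod 9: 18↦0, 35↦8, 45↦0, 47↦2, 59↦5, 66↦3, 102↦3, 128↦2, 134↦8, 173↦2. The residue 0 repeats (at 18 and 45), and 45 − 18 = 27 = 3·9.

Yes: 18 and 45.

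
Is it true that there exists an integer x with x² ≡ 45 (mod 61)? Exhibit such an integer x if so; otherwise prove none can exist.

x = 17

x = 17 works: 17² = 289, and 289 − 45 = 244 = 4·61.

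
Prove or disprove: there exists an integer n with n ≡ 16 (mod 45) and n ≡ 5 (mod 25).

No, no such integer exists.

gcd(45, 25) = 5. If n ≡ 16 (mod 45) and n ≡ 5 (mod 25), then n ≡ 16 (mod 5) and n ≡ 5 (mod 5).
But 16 mod 5 = 1 while 5 mod 5 = 0, a contradiction.
Hence the system has no solution.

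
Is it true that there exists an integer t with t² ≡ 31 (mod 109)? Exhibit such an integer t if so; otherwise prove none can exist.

t = 24 works: 24² = 576, and 576 − 31 = 545 = 5·109.

t = 24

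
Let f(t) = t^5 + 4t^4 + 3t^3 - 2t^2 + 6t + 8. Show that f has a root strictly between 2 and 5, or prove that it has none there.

f(2) = 132 and f(5) = 5988, both positive, so a sign-change argument is unavailable; we show f keeps this sign on the whole interval.
Substitute t = 2 + u, where 0 < u < 3 on the interval. Expanding, f(2 + u) = u^5 + 14u^4 + 75u^3 + 192u^2 + 242u + 132.
All 6 nonzero coefficients of this polynomial in u are positive; hence for u > 0 the value is a sum of positive terms (the constant 132 among them).
Therefore f(t) > 0 throughout (2, 5), and f has no zero there.

No such root exists.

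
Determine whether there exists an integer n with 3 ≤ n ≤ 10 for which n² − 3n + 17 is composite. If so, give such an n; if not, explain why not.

At n = 6: 6² − 3·6 + 17 = 35 = 5·7, which is composite.

n = 6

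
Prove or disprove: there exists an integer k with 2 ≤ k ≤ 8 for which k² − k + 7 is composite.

At k = 5: 5² − 5 + 7 = 27 = 3·9, which is composite.

k = 5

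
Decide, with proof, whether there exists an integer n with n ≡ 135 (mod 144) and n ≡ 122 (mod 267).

There is no such integer.

Both moduli are multiples of 3 = gcd(144, 267), so any solution would satisfy n ≡ 135 and n ≡ 122 modulo 3 simultaneously.
But 135 mod 3 = 0 while 122 mod 3 = 2, a contradiction.
Therefore no such n exists.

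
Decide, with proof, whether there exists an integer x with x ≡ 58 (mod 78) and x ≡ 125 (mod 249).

No, no such integer exists.

Both moduli are multiples of 3 = gcd(78, 249), so any solution would satisfy x ≡ 58 and x ≡ 125 modulo 3 simultaneously.
However 58 ≡ 1 and 125 ≡ 2 (mod 3), and 1 ≠ 2.
Hence the system has no solution.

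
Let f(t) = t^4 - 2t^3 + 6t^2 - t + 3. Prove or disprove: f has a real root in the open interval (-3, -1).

f(-3) = 195 and f(-1) = 13, both positive, so a sign-change argument is unavailable; we show f keeps this sign on the whole interval.
Shift to the endpoint -1: with t = -1 − u (0 < u < 2), one computes f(-1 − u) = u^4 + 6u^3 + 18u^2 + 23u + 13.
The nonzero coefficients here are all positive, so for u > 0 every term is positive (or zero), and the constant term 13 is strictly positive.
Therefore f(t) > 0 throughout (-3, -1), and f has no zero there.

No.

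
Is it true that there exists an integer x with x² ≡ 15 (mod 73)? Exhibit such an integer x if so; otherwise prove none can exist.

No such integer exists.

Apply Euler's criterion with the prime 73: 15 is a quadratic residue iff 15^36 ≡ 1 (mod 73), and a non-residue iff it is ≡ −1.
Repeated squaring mod 73: 15^2 = 225 ≡ 6; 15^4 ≡ 6² = 36 ≡ 36; 15^8 ≡ 36² = 1296 ≡ 55; 15^16 ≡ 55² = 3025 ≡ 32; 15^32 ≡ 32² = 1024 ≡ 2.
Since 36 = 32 + 4, 15^36 ≡ 2 · 36; multiplying out mod 73: 2·36 = 72 ≡ 72. Thus 15^36 ≡ 72 ≡ −1 (mod 73).
The value −1 means 15 is a non-residue modulo 73, so x² ≡ 15 (mod 73) is impossible.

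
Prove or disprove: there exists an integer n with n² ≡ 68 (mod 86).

n = 38 works: 38² = 1444, and 1444 − 68 = 1376 = 16·86.

n = 38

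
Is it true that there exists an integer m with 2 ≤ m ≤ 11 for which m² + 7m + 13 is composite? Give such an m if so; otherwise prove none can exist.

m = 7

At m = 7: 7² + 7·7 + 13 = 111 = 3·37, which is composite.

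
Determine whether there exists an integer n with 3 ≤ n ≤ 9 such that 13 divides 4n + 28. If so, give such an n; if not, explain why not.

For n = 3, 4, 5 the values 40, 44, 48 are not multiples of 13. n = 6 works, since 4·6 + 28 = 52 = 4·13.

n = 6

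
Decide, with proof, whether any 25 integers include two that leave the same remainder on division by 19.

Yes, this is always true.

There are exactly 19 possible remainders on division by 19.
With 25 integers and only 19 classes, the pigeonhole principle forces two of them, say a and b, into the same class.
That is, a and b leave the same remainder on division by 19, as claimed.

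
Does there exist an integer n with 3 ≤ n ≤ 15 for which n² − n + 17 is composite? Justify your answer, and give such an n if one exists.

There is no such integer n in that range.

The values for n = 3, 4, …, 15 are 23, 29, 37, 47, 59, 73, 89, 107, 127, 149, 173, 199, 227, and each of these is prime.
So no value in the range makes the expression composite.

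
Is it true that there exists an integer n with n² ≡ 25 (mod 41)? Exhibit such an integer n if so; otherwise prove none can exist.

n = 36

n = 36 works: 36² = 1296, and 1296 − 25 = 1271 = 31·41.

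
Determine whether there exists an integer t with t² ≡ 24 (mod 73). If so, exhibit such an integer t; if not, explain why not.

t = 43

t = 43 works: 43² = 1849, and 1849 − 24 = 1825 = 25·73.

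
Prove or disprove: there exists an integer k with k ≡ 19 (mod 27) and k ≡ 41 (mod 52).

Since 27 and 52 share no common factor, CRT says the pair of congruences has a solution (unique mod 1404).
Write k = 19 + 27t and require 19 + 27t ≡ 41 (mod 52), i.e. 27t ≡ 22 (mod 52).
Invert 27 mod 52 by the Euclidean algorithm: 52 = 1·27 + 25, 27 = 1·25 + 2, 25 = 12·2 + 1, 2 = 2·1 + 0; back-substituting, 1 = 25 − 12·2 = 25 − 12·(27 − 1·25) = −12·27 + 13·25 = −12·27 + 13·(52 − 1·27) = 13·52 − 25·27. Hence 27·(-25) ≡ 1, so 27⁻¹ ≡ -25 ≡ 27 (mod 52).
Therefore t ≡ 27·22 = 594 ≡ 22 (mod 52).
Taking t = 22 gives k = 19 + 27·22 = 613.
Check: 613 mod 27 = 19, 613 mod 52 = 41. ✓

k = 613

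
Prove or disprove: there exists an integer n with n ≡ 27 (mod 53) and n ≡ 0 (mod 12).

n = 504

Since 53 and 12 share no common factor, CRT says the pair of congruences has a solution (unique mod 636).
Write n = 27 + 53t and require 27 + 53t ≡ 0 (mod 12), i.e. 53t ≡ 9 (mod 12).
53 ≡ 5 (mod 12), so this reads 5t ≡ 9 (mod 12). Invert 5 mod 12 by the Euclidean algorithm: 12 = 2·5 + 2, 5 = 2·2 + 1, 2 = 2·1 + 0; back-substituting, 1 = 5 − 2·2 = 5 − 2·(12 − 2·5) = −2·12 + 5·5. Hence 5·5 ≡ 1, so 5⁻¹ ≡ 5 (mod 12).
Therefore t ≡ 5·9 = 45 ≡ 9 (mod 12).
With t = 9: n = 27 + 53·9 = 504.
Verify: 504 = 9·53 + 27 and 504 = 42·12 + 0. ✓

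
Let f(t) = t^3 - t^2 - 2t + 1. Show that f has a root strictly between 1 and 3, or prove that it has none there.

Such a root exists.

f(1) = -1 and f(3) = 13, which have opposite signs.
As a polynomial, f is continuous on every closed interval.
By the Intermediate Value Theorem f must vanish at some point of (1, 3).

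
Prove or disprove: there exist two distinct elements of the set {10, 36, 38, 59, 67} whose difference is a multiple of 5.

No such pair exists.

Residues mod 5: 10↦0, 36↦1, 38↦3, 59↦4, 67↦2.
No residue repeats among the 5 elements, so no pair has difference ≡ 0 (mod 5).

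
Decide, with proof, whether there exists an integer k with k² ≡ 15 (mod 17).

Take k = 10. Then 10² = 100 = 5·17 + 15, so 10² ≡ 15 (mod 17).

k = 10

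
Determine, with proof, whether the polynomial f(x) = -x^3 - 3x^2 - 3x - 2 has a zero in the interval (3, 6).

f has no root in that interval.

f(3) = -65 and f(6) = -344, both negative, so a sign-change argument is unavailable; we show f keeps this sign on the whole interval.
Shift to the endpoint 3: with x = 3 + u (0 < u < 3), one computes f(3 + u) = -u^3 - 12u^2 - 48u - 65.
The nonzero coefficients here are all negative, so for u > 0 every term is negative (or zero), and the constant term -65 is strictly negative.
So f is strictly negative on (3, 6); no root exists in the interval.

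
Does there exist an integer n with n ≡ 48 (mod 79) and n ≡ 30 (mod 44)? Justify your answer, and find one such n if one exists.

n = 206

gcd(79, 44) = 1, so the Chinese Remainder Theorem guarantees exactly one residue class mod 3476 satisfying both.
Write n = 48 + 79t and require 48 + 79t ≡ 30 (mod 44), i.e. 79t ≡ 26 (mod 44).
79 ≡ 35 (mod 44), so this reads 35t ≡ 26 (mod 44). To invert 35 modulo 44: 44 = 1·35 + 9, 35 = 3·9 + 8, 9 = 1·8 + 1, 8 = 8·1 + 0, and unwinding, 1 = 9 − 1·8 = 9 − (35 − 3·9) = −35 + 4·9 = −35 + 4·(44 − 1·35) = 4·44 − 5·35. Thus 35⁻¹ ≡ -5 ≡ 39 (mod 44).
Therefore t ≡ 39·26 = 1014 ≡ 2 (mod 44).
With t = 2: n = 48 + 79·2 = 206.
Check: 206 mod 79 = 48, 206 mod 44 = 30. ✓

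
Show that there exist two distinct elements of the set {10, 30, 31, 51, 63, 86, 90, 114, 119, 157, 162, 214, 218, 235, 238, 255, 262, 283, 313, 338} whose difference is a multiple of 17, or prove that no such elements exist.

10 mod 17 = 10 and 214 mod 17 = 10, so 214 − 10 = 204 = 12·17.

The pair (10, 214) works.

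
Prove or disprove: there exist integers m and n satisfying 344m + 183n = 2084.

m = 55, n = -92

344 and 183 are coprime, so 344m + 183n ranges over all of ℤ.
Euclidean algorithm: 344 = 1·183 + 161, 183 = 1·161 + 22, 161 = 7·22 + 7, 22 = 3·7 + 1, 7 = 7·1 + 0.
Unwinding: 1 = 22 − 3·7 = 22 − 3·(161 − 7·22) = −3·161 + 22·22 = −3·161 + 22·(183 − 1·161) = 22·183 − 25·161 = 22·183 − 25·(344 − 1·183) = −25·344 + 47·183, i.e. 344·(-25) + 183·47 = 1.
Multiplying through by 2084: m = (-25)·2084 = -52100, n = 47·2084 = 97948 is a solution.
Shifting by a multiple of (183, −344) keeps it a solution: m = -52100 + 285·183 = 55, n = 97948 − 285·344 = -92.
Check: 344·55 + 183·(-92) = 18920 − 16836 = 2084. ✓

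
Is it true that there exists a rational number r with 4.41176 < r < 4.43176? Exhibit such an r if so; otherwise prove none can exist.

Look for a denominator N such that an integer falls strictly between N·4.41176 and N·4.43176. N = 7 works: 7·4.41176 = 30.88232 < 31 < 31.02232 = 7·4.43176.
So r = 31/7 works: it is a ratio of integers, and dividing 7·4.41176 < 31 < 7·4.43176 through by 7 gives 4.41176 < 31/7 < 4.43176.

r = 31/7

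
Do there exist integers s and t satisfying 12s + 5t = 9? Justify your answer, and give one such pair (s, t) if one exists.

s = 2, t = -3

Since gcd(12, 5) = 1, every integer is an integer combination of 12 and 5.
Dividing repeatedly: 12 = 2·5 + 2, 5 = 2·2 + 1, 2 = 2·1 + 0.
Back-substituting, 1 = 5 − 2·2 = 5 − 2·(12 − 2·5) = −2·12 + 5·5; that is, 12·(-2) + 5·5 = 1.
Multiplying through by 9: s = (-2)·9 = -18, t = 5·9 = 45 is a solution.
The general solution is s = -18 + 5k, t = 45 − 12k; taking k = 4 gives the smaller pair s = 2, t = -3.
Indeed 12·2 + 5·(-3) = 24 − 15 = 9.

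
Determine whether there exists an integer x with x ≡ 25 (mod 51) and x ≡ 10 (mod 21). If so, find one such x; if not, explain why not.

x = 178

gcd(51, 21) = 3. A simultaneous solution exists iff 25 ≡ 10 (mod 3); here 25 mod 3 = 1 = 10 mod 3, so it does.
List candidates x ≡ 25 (mod 51): 25, 76, 127, 178. Modulo 21 these are 4, 13, 1, 10; 178 gives 10 as required.
Check: 178 mod 51 = 25, 178 mod 21 = 10. ✓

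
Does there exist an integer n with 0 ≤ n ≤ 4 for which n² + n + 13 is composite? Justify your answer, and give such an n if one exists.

n = 3

At n = 3: 3² + 3 + 13 = 25 = 5·5, which is composite.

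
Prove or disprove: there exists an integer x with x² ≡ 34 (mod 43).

No, no such integer exists.

Apply Euler's criterion with the prime 43: 34 is a quadratic residue iff 34^21 ≡ 1 (mod 43), and a non-residue iff it is ≡ −1.
Repeated squaring mod 43: 34^2 = 1156 ≡ 38; 34^4 ≡ 38² = 1444 ≡ 25; 34^8 ≡ 25² = 625 ≡ 23; 34^16 ≡ 23² = 529 ≡ 13.
Since 21 = 16 + 4 + 1, 34^21 ≡ 13 · 25 · 34; multiplying out mod 43: 13·25 = 325 ≡ 24, then 24·34 = 816 ≡ 42. Thus 34^21 ≡ 42 ≡ −1 (mod 43).
The value −1 means 34 is a non-residue modulo 43, so x² ≡ 34 (mod 43) is impossible.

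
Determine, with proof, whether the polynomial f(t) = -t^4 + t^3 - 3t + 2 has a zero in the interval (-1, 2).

f(-1) = 3 and f(2) = -12, which have opposite signs.
f is continuous everywhere (it is a polynomial), in particular on [-1, 2].
By the Intermediate Value Theorem f must vanish at some point of (-1, 2).

Such a root exists.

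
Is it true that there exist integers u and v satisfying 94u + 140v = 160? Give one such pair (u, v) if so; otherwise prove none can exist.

u = 30, v = -19

gcd(94, 140) = 2, and 2 divides 160, so integer solutions exist.
Dividing through by 2 reduces the equation to 47u + 70v = 80.
Run the Euclidean algorithm on 70 and 47: 70 = 1·47 + 23, 47 = 2·23 + 1, 23 = 23·1 + 0.
Working back up the chain: 1 = 47 − 2·23 = 47 − 2·(70 − 1·47) = −2·70 + 3·47. So 47·3 + 70·(-2) = 1.
Multiplying through by 80: u = 3·80 = 240, v = (-2)·80 = -160 is a solution.
The general solution is u = 240 + 70k, v = -160 − 47k; taking k = -3 gives the smaller pair u = 30, v = -19.
Check: 94·30 + 140·(-19) = 2820 − 2660 = 160. ✓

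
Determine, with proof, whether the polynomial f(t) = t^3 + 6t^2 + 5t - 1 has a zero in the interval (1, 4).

f(1) = 11 and f(4) = 179, both positive, so a sign-change argument is unavailable; we show f keeps this sign on the whole interval.
Shift to the endpoint 1: with t = 1 + u (0 < u < 3), one computes f(1 + u) = u^3 + 9u^2 + 20u + 11.
The nonzero coefficients here are all positive, so for u > 0 every term is positive (or zero), and the constant term 11 is strictly positive.
So f is strictly positive on (1, 4); no root exists in the interval.

No.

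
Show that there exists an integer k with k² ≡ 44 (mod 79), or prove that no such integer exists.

k = 53 works: 53² = 2809, and 2809 − 44 = 2765 = 35·79.

k = 53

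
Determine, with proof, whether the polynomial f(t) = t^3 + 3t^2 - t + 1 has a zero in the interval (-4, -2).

f(-4) = -11 and f(-2) = 7, which have opposite signs.
Since f is a polynomial it is continuous on [-4, -2].
By the Intermediate Value Theorem f must vanish at some point of (-4, -2).

Such a root exists.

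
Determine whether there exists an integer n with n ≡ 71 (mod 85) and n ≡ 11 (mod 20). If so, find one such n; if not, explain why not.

The moduli are not coprime: gcd(85, 20) = 5. Compatibility requires 5 ∣ (11 − 71) = -60, which holds, so solutions exist.
In fact n = 71 itself already satisfies 71 mod 20 = 11.
Verify: 71 = 0·85 + 71 and 71 = 3·20 + 11. ✓

n = 71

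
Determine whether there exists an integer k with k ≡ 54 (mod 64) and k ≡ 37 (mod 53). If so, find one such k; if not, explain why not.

gcd(64, 53) = 1, so the Chinese Remainder Theorem guarantees exactly one residue class mod 3392 satisfying both.
Write k = 54 + 64t and require 54 + 64t ≡ 37 (mod 53), i.e. 64t ≡ 36 (mod 53).
64 ≡ 11 (mod 53), so this reads 11t ≡ 36 (mod 53). Note 11·29 = 319 ≡ 1 (mod 53) (as 319 − 1 = 6·53), so 11⁻¹ ≡ 29.
Therefore t ≡ 29·36 = 1044 ≡ 37 (mod 53).
With t = 37: k = 54 + 64·37 = 2422.
Check: 2422 mod 64 = 54, 2422 mod 53 = 37. ✓

k = 2422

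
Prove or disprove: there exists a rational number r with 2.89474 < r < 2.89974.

Scale by 29: the interval becomes (83.94746, 84.09246), which contains the integer 84.
Hence 84/29 is a rational number with 2.89474 < 84/29 < 2.89974.

r = 84/29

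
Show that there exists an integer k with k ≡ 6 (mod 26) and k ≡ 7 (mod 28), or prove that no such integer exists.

There is no such integer.

Both moduli are multiples of 2 = gcd(26, 28), so any solution would satisfy k ≡ 6 and k ≡ 7 modulo 2 simultaneously.
However 6 ≡ 0 and 7 ≡ 1 (mod 2), and 0 ≠ 1.
Hence the system has no solution.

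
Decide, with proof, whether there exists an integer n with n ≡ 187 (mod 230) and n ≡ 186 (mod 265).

Both moduli are multiples of 5 = gcd(230, 265), so any solution would satisfy n ≡ 187 and n ≡ 186 modulo 5 simultaneously.
However 187 ≡ 2 and 186 ≡ 1 (mod 5), and 2 ≠ 1.
So no integer satisfies both congruences.

There is no such integer.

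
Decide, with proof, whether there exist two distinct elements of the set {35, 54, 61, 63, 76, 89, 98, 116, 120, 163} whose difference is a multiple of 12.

There is no such pair.

Reduce each element modulo 12: 35↦11, 54↦6, 61↦1, 63↦3, 76↦4, 89↦5, 98↦2, 116↦8, 120↦0, 163↦7.
All 10 residues are distinct, so no two elements differ by a multiple of 12.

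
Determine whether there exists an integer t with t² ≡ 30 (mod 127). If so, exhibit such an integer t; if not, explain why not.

t = 86

t = 86 works: 86² = 7396, and 7396 − 30 = 7366 = 58·127.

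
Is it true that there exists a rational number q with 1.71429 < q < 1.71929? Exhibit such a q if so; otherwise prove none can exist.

q = 55/32

Scale by 32: the interval becomes (54.85728, 55.01728), which contains the integer 55.
Dividing back, 1.71429 < 55/32 < 1.71929, and 55/32 is rational.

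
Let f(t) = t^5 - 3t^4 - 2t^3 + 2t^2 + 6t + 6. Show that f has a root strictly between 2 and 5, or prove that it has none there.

f(2) = -6 and f(5) = 1086, which have opposite signs.
f is continuous everywhere (it is a polynomial), in particular on [2, 5].
By the Intermediate Value Theorem f must vanish at some point of (2, 5).

Such a root exists.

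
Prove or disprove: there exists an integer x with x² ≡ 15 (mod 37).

No such integer exists.

Apply Euler's criterion with the prime 37: 15 is a quadratic residue iff 15^18 ≡ 1 (mod 37), and a non-residue iff it is ≡ −1.
Repeated squaring mod 37: 15^2 = 225 ≡ 3; 15^4 ≡ 3² = 9 ≡ 9; 15^8 ≡ 9² = 81 ≡ 7; 15^16 ≡ 7² = 49 ≡ 12.
Since 18 = 16 + 2, 15^18 ≡ 12 · 3; multiplying out mod 37: 12·3 = 36 ≡ 36. Thus 15^18 ≡ 36 ≡ −1 (mod 37).
The value −1 means 15 is a non-residue modulo 37, so x² ≡ 15 (mod 37) is impossible.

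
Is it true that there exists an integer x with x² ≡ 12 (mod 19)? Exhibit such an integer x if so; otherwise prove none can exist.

There is no such integer.

Since (19 − x)² ≡ x² (mod 19), it suffices to square x = 0, 1, …, 9: the residues are 0, 1, 4, 9, 16, 6, 17, 11, 7, 5.
So the quadratic residues mod 19 are {0, 1, 4, 5, 6, 7, 9, 11, 16, 17}, and 12 is not among them.
Hence no integer x has x² ≡ 12 (mod 19).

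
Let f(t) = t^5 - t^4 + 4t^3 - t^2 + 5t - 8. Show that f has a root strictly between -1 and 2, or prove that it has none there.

f(-1) = -20 and f(2) = 46, which have opposite signs.
f is continuous everywhere (it is a polynomial), in particular on [-1, 2].
By the Intermediate Value Theorem, f takes the value 0 somewhere in the open interval.

Such a root exists.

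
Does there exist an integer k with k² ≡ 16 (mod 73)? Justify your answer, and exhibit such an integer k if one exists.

k = 4

Take k = 4. Then 4² = 16, and since 0 ≤ 16 < 73 this is already reduced: 4² ≡ 16 (mod 73).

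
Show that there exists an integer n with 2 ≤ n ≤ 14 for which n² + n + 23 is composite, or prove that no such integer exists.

n = 11

At n = 11: 11² + 11 + 23 = 155 = 5·31, which is composite.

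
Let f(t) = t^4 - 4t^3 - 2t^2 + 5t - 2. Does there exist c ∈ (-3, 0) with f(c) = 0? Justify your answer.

Yes, f has a root in the interval.

f(-3) = 154 and f(0) = -2, which have opposite signs.
Since f is a polynomial it is continuous on [-3, 0].
So by the Intermediate Value Theorem there is a c strictly between -3 and 0 with f(c) = 0.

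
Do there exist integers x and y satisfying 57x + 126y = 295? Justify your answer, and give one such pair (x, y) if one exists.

Both 57 and 126 are divisible by gcd(57, 126) = 3, hence so is any combination 57x + 126y.
But 295 = 3·98 + 1, so 3 ∤ 295.
Hence no integers x, y satisfy the equation.

No, no such integers exist.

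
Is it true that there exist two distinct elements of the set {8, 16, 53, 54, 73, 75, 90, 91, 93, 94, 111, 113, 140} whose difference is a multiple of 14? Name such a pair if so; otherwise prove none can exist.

No, no such pair exists.

Two integers differ by a multiple of 14 exactly when they have the same residue mod 14. The residues are 8↦8, 16↦2, 53↦11, 54↦12, 73↦3, 75↦5, 90↦6, 91↦7, 93↦9, 94↦10, 111↦13, 113↦1, 140↦0.
All 13 residues are distinct, so no two elements differ by a multiple of 14.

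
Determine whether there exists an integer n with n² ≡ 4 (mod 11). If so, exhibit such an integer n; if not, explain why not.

n = 9

n = 9 works: 9² = 81, and 81 − 4 = 77 = 7·11.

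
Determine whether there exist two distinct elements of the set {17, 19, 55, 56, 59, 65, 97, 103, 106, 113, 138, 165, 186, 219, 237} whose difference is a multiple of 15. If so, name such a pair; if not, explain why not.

No such pair exists.

Two integers differ by a multiple of 15 exactly when they have the same residue mod 15. The residues are 17↦2, 19↦4, 55↦10, 56↦11, 59↦14, 65↦5, 97↦7, 103↦13, 106↦1, 113↦8, 138↦3, 165↦0, 186↦6, 219↦9, 237↦12.
All 15 residues are distinct, so no two elements differ by a multiple of 15.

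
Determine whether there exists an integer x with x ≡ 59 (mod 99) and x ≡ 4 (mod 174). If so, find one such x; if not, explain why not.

Both moduli are multiples of 3 = gcd(99, 174), so any solution would satisfy x ≡ 59 and x ≡ 4 modulo 3 simultaneously.
These are incompatible: 59 − 4 = 55 is not divisible by 3.
Hence the system has no solution.

There is no such integer.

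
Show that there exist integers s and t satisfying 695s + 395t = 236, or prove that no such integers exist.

No such integers exist.

gcd(695, 395) = 5, so every integer of the form 695s + 395t is a multiple of 5.
But 236 is not a multiple of 5 (it leaves remainder 1).
Hence no integers s, t satisfy the equation.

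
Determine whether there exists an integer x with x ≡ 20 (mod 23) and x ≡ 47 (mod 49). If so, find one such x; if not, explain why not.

Since 23 and 49 share no common factor, CRT says the pair of congruences has a solution (unique mod 1127).
Any solution of the first congruence is x = 20 + 23t; substituting into the second, 23t ≡ 47 − 20 ≡ 27 (mod 49).
Note 23·32 = 736 ≡ 1 (mod 49) (as 736 − 1 = 15·49), so 23⁻¹ ≡ 32.
Multiplying by 32: t ≡ 32·27 = 864 ≡ 31 (mod 49).
Taking t = 31 gives x = 20 + 23·31 = 733.
Check: 733 mod 23 = 20, 733 mod 49 = 47. ✓

x = 733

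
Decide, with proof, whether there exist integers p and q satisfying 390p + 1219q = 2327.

p = 778, q = -247

390 and 1219 are coprime, so 390p + 1219q ranges over all of ℤ.
Dividing repeatedly: 1219 = 3·390 + 49, 390 = 7·49 + 47, 49 = 1·47 + 2, 47 = 23·2 + 1, 2 = 2·1 + 0.
Unwinding: 1 = 47 − 23·2 = 47 − 23·(49 − 1·47) = −23·49 + 24·47 = −23·49 + 24·(390 − 7·49) = 24·390 − 191·49 = 24·390 − 191·(1219 − 3·390) = −191·1219 + 597·390, i.e. 390·597 + 1219·(-191) = 1.
Multiplying through by 2327: p = 597·2327 = 1389219, q = (-191)·2327 = -444457 is a solution.
Shifting by a multiple of (1219, −390) keeps it a solution: p = 1389219 − 1139·1219 = 778, q = -444457 + 1139·390 = -247.
Check: 390·778 + 1219·(-247) = 303420 − 301093 = 2327. ✓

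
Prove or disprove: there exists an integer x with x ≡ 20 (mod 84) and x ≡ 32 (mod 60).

x = 272

gcd(84, 60) = 12. A simultaneous solution exists iff 20 ≡ 32 (mod 12); here 20 mod 12 = 8 = 32 mod 12, so it does.
The integers ≡ 20 (mod 84) are 20, 104, 188, 272, …; their remainders mod 60 are 20, 44, 8, 32, so x = 272 is the first that is ≡ 32 (mod 60).
Check: 272 mod 84 = 20, 272 mod 60 = 32. ✓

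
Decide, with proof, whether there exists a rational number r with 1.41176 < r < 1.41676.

Multiplying by 12: 12·1.41176 = 16.94112 and 12·1.41676 = 17.00112, so the integer 17 lies strictly between them.
Hence 17/12 is a rational number with 1.41176 < 17/12 < 1.41676.

r = 17/12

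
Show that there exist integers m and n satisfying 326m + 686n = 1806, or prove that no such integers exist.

gcd(326, 686) = 2, and 2 divides 1806, so integer solutions exist.
Dividing through by 2 reduces the equation to 163m + 343n = 903.
Run the Euclidean algorithm on 343 and 163: 343 = 2·163 + 17, 163 = 9·17 + 10, 17 = 1·10 + 7, 10 = 1·7 + 3, 7 = 2·3 + 1, 3 = 3·1 + 0.
Back-substituting, 1 = 7 − 2·3 = 7 − 2·(10 − 1·7) = −2·10 + 3·7 = −2·10 + 3·(17 − 1·10) = 3·17 − 5·10 = 3·17 − 5·(163 − 9·17) = −5·163 + 48·17 = −5·163 + 48·(343 − 2·163) = 48·343 − 101·163; that is, 163·(-101) + 343·48 = 1.
Times 903: 163·(-91203) + 343·43344 = 903, so (-91203, 43344) solves it.
The general solution is m = -91203 + 343k, n = 43344 − 163k; taking k = 266 gives the smaller pair m = 35, n = -14.
Indeed 326·35 + 686·(-14) = 11410 − 9604 = 1806.

m = 35, n = -14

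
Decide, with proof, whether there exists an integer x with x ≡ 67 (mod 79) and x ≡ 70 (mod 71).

gcd(79, 71) = 1, so the Chinese Remainder Theorem guarantees exactly one residue class mod 5609 satisfying both.
Write x = 67 + 79t and require 67 + 79t ≡ 70 (mod 71), i.e. 79t ≡ 3 (mod 71).
79 ≡ 8 (mod 71), so this reads 8t ≡ 3 (mod 71). Invert 8 mod 71 by the Euclidean algorithm: 71 = 8·8 + 7, 8 = 1·7 + 1, 7 = 7·1 + 0; back-substituting, 1 = 8 − 1·7 = 8 − (71 − 8·8) = −71 + 9·8. Hence 8·9 ≡ 1, so 8⁻¹ ≡ 9 (mod 71).
Multiplying by 9: t ≡ 9·3 = 27 (mod 71).
With t = 27: x = 67 + 79·27 = 2200.
Check: 2200 mod 79 = 67, 2200 mod 71 = 70. ✓

x = 2200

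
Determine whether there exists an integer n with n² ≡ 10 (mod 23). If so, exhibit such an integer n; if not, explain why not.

No, no such integer exists.

Apply Euler's criterion with the prime 23: 10 is a quadratic residue iff 10^11 ≡ 1 (mod 23), and a non-residue iff it is ≡ −1.
Squaring successively (mod 23): 10^2 = 100 ≡ 8; 10^4 ≡ 8² = 64 ≡ 18; 10^8 ≡ 18² = 324 ≡ 2.
Since 11 = 8 + 2 + 1, 10^11 ≡ 2 · 8 · 10; multiplying out mod 23: 2·8 = 16 ≡ 16, then 16·10 = 160 ≡ 22. Thus 10^11 ≡ 22 ≡ −1 (mod 23).
By Euler's criterion 10 is a quadratic non-residue mod 23: no n satisfies n² ≡ 10 (mod 23).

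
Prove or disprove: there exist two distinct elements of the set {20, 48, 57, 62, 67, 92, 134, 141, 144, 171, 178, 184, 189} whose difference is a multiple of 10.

Both 48 and 178 leave remainder 8 on division by 10; their difference 130 = 13·10 is a multiple of 10.

48 and 178 are such a pair.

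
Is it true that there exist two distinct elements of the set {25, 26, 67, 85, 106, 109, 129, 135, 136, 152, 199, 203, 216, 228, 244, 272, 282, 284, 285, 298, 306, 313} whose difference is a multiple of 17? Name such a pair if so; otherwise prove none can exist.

Yes: 26 and 298.

26 mod 17 = 9 and 298 mod 17 = 9, so 298 − 26 = 272 = 16·17.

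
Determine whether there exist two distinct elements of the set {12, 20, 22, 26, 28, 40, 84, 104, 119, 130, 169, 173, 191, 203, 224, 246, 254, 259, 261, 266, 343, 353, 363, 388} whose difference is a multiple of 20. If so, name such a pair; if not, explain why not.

20 mod 20 = 0 and 40 mod 20 = 0, so 40 − 20 = 20 = 1·20.

The pair (20, 40) works.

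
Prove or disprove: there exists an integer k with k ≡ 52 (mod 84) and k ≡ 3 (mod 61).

Since 84 and 61 share no common factor, CRT says the pair of congruences has a solution (unique mod 5124).
Write k = 52 + 84t and require 52 + 84t ≡ 3 (mod 61), i.e. 84t ≡ 12 (mod 61).
84 ≡ 23 (mod 61), so this reads 23t ≡ 12 (mod 61). Since 23·8 = 184 = 3·61 + 1, the inverse of 23 mod 61 is 8.
Multiplying by 8: t ≡ 8·12 = 96 ≡ 35 (mod 61).
With t = 35: k = 52 + 84·35 = 2992.
Indeed 2992 ≡ 52 (mod 84) and 2992 ≡ 3 (mod 61).

k = 2992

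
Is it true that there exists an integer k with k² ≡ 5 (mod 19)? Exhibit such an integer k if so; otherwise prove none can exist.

Take k = 10. Then 10² = 100 = 5·19 + 5, so 10² ≡ 5 (mod 19).

k = 10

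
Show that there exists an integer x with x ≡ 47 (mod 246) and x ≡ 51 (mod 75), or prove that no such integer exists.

Reduce both congruences modulo 3, which divides 246 and 75: they say x ≡ 47 (mod 3) and x ≡ 51 (mod 3).
However 47 ≡ 2 and 51 ≡ 0 (mod 3), and 2 ≠ 0.
So no integer satisfies both congruences.

No, no such integer exists.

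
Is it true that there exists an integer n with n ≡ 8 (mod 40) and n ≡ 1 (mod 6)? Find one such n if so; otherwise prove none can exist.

No, no such integer exists.

gcd(40, 6) = 2. If n ≡ 8 (mod 40) and n ≡ 1 (mod 6), then n ≡ 8 (mod 2) and n ≡ 1 (mod 2).
These are incompatible: 8 − 1 = 7 is not divisible by 2.
Hence the system has no solution.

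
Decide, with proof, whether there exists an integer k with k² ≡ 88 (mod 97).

k = 31

k = 31 works: 31² = 961, and 961 − 88 = 873 = 9·97.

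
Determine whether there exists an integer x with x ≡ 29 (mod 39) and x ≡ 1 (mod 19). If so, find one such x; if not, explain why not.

gcd(39, 19) = 1, so the Chinese Remainder Theorem guarantees exactly one residue class mod 741 satisfying both.
Write x = 29 + 39t and require 29 + 39t ≡ 1 (mod 19), i.e. 39t ≡ 10 (mod 19).
39 ≡ 1 (mod 19), so this reads 1t ≡ 10 (mod 19). So t ≡ 10 (mod 19).
Taking t = 10 gives x = 29 + 39·10 = 419.
Check: 419 mod 39 = 29, 419 mod 19 = 1. ✓

x = 419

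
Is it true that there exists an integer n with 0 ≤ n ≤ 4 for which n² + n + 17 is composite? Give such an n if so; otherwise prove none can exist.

There is no such integer n in that range.

The values for n = 0, 1, …, 4 are 17, 19, 23, 29, 37, and each of these is prime.
So no value in the range makes the expression composite.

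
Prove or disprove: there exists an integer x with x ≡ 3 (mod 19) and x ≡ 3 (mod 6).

Since 19 and 6 share no common factor, CRT says the pair of congruences has a solution (unique mod 114).
Write x = 3 + 19t and require 3 + 19t ≡ 3 (mod 6), i.e. 19t ≡ 0 (mod 6).
19 ≡ 1 (mod 6), so this reads 1t ≡ 0 (mod 6). t = 0 satisfies this.
With t = 0: x = 3 + 19·0 = 3.
Verify: 3 = 0·19 + 3 and 3 = 0·6 + 3. ✓

x = 3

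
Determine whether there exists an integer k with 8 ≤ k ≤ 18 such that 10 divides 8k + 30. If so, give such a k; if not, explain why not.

At k = 10 we get 8·10 + 30 = 110, and 110 = 10·11.

k = 10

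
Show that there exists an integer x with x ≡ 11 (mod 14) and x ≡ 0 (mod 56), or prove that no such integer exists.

No, no such integer exists.

Both moduli are multiples of 14 = gcd(14, 56), so any solution would satisfy x ≡ 11 and x ≡ 0 modulo 14 simultaneously.
However 11 ≡ 11 and 0 ≡ 0 (mod 14), and 11 ≠ 0.
Therefore no such x exists.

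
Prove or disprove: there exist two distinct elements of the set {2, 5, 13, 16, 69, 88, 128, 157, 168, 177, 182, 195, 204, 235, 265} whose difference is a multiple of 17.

No, no such pair exists.

Two integers differ by a multiple of 17 exactly when they have the same residue mod 17. The residues are 2↦2, 5↦5, 13↦13, 16↦16, 69↦1, 88↦3, 128↦9, 157↦4, 168↦15, 177↦7, 182↦12, 195↦8, 204↦0, 235↦14, 265↦10.
These 15 residues are pairwise different, hence no difference of two elements is divisible by 17.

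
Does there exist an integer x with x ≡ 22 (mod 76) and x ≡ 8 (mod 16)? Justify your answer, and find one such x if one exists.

There is no such integer.

Both moduli are multiples of 4 = gcd(76, 16), so any solution would satisfy x ≡ 22 and x ≡ 8 modulo 4 simultaneously.
However 22 ≡ 2 and 8 ≡ 0 (mod 4), and 2 ≠ 0.
Hence the system has no solution.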